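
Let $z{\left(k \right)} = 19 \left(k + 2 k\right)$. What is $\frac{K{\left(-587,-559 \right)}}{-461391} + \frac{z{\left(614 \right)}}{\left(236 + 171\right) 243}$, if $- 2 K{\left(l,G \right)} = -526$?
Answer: $\frac{1791305695}{5070225699} \approx 0.3533$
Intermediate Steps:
$K{\left(l,G \right)} = 263$ ($K{\left(l,G \right)} = \left(- \frac{1}{2}\right) \left(-526\right) = 263$)
$z{\left(k \right)} = 57 k$ ($z{\left(k \right)} = 19 \cdot 3 k = 57 k$)
$\frac{K{\left(-587,-559 \right)}}{-461391} + \frac{z{\left(614 \right)}}{\left(236 + 171\right) 243} = \frac{263}{-461391} + \frac{57 \cdot 614}{\left(236 + 171\right) 243} = 263 \left(- \frac{1}{461391}\right) + \frac{34998}{407 \cdot 243} = - \frac{263}{461391} + \frac{34998}{98901} = - \frac{263}{461391} + 34998 \cdot \frac{1}{98901} = - \frac{263}{461391} + \frac{11666}{32967} = \frac{1791305695}{5070225699}$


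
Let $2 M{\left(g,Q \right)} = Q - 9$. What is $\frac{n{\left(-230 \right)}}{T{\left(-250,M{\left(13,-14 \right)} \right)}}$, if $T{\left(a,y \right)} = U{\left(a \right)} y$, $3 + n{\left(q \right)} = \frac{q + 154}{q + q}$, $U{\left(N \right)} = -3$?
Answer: $- \frac{652}{7935} \approx -0.082168$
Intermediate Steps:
$n{\left(q \right)} = -3 + \frac{154 + q}{2 q}$ ($n{\left(q \right)} = -3 + \frac{q + 154}{q + q} = -3 + \frac{154 + q}{2 q}$)
$M{\left(g,Q \right)} = - \frac{9}{2} + \frac{Q}{2}$ ($M{\left(g,Q \right)} = \frac{Q - 9}{2} = \frac{-9 + Q}{2} = - \frac{9}{2} + \frac{Q}{2}$)
$T{\left(a,y \right)} = - 3 y$
$\frac{n{\left(-230 \right)}}{T{\left(-250,M{\left(13,-14 \right)} \right)}} = \frac{- \frac{5}{2} + \frac{77}{-230}}{\left(-3\right) \left(- \frac{9}{2} + \frac{1}{2} \left(-14\right)\right)} = \frac{- \frac{5}{2} + 77 \left(- \frac{1}{230}\right)}{\left(-3\right) \left(- \frac{9}{2} - 7\right)} = \frac{- \frac{5}{2} - \frac{77}{230}}{\left(-3\right) \left(- \frac{23}{2}\right)} = - \frac{326}{115 \cdot \frac{69}{2}} = \left(- \frac{326}{115}\right) \frac{2}{69} = - \frac{652}{7935}$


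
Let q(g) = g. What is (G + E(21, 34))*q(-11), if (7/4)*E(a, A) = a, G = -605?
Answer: 6523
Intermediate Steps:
E(a, A) = 4*a/7
(G + E(21, 34))*q(-11) = (-605 + (4/7)*21)*(-11) = (-605 + 12)*(-11) = -593*(-11) = 6523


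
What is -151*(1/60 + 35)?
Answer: -317251/60 ≈ -5287.5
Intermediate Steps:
-151*(1/60 + 35) = -151*2101/60 = -317251/60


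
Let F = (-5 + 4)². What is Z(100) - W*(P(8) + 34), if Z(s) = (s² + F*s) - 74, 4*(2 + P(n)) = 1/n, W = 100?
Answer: 54583/8 ≈ 6822.9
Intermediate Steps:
F = 1 (F = (-1)² = 1)
P(n) = -2 + 1/(4*n)
Z(s) = -74 + s + s² (Z(s) = (s² + 1*s) - 74 = (s² + s) - 74 = (s + s²) - 74 = -74 + s + s²)
Z(100) - W*(P(8) + 34) = (-74 + 100 + 100²) - 100*((-2 + (¼)/8) + 34) = (-74 + 100 + 10000) - 100*((-2 + (¼)*(⅛)) + 34) = 10026 - 100*((-2 + 1/32) + 34) = 10026 - 100*(-63/32 + 34) = 10026 - 100*1025/32 = 10026 - 1*25625/8 = 10026 - 25625/8 = 54583/8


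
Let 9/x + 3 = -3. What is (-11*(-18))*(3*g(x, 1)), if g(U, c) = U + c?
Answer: -297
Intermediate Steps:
x = -3/2 (x = 9/(-3 - 3) = 9/(-6) = 9*(-⅙) = -3/2 ≈ -1.5000)
(-11*(-18))*(3*g(x, 1)) = (-11*(-18))*(3*(-3/2 + 1)) = 198*(3*(-½)) = 198*(-3/2) = -297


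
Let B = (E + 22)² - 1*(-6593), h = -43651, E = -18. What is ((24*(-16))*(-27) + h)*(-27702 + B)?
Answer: 702038319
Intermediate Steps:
B = 6609 (B = (-18 + 22)² - 1*(-6593) = 4² + 6593 = 16 + 6593 = 6609)
((24*(-16))*(-27) + h)*(-27702 + B) = ((24*(-16))*(-27) - 43651)*(-27702 + 6609) = (-384*(-27) - 43651)*(-21093) = (10368 - 43651)*(-21093) = -33283*(-21093) = 702038319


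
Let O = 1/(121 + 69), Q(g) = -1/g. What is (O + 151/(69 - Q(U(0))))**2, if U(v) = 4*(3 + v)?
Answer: 119100221881/24809400100 ≈ 4.8006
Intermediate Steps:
U(v) = 12 + 4*v
O = 1/190 ≈ 0.0052632
(O + 151/(69 - Q(U(0))))**2 = (1/190 + 151/(69 - (-1)/(12 + 4*0)))**2 = (1/190 + 151/(69 - (-1)/(12 + 0)))**2 = (1/190 + 151/(69 - (-1)/12))**2 = (1/190 + 151/(69 - 1*(-1/12)))**2 = (1/190 + 151/(69 + 1/12))**2 = (1/190 + 151/(829/12))**2 = (1/190 + 151*(12/829))**2 = (1/190 + 1812/829)**2 = (345109/157510)**2 = 119100221881/24809400100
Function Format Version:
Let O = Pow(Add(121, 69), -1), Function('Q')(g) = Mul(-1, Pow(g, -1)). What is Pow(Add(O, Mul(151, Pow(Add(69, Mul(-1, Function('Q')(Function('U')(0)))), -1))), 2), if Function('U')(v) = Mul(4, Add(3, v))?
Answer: Rational(119100221881, 24809400100) ≈ 4.8006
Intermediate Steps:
Function('U')(v) = Add(12, Mul(4, v))
O = Rational(1, 190) (O = Pow(190, -1) = Rational(1, 190) ≈ 0.0052632)
Pow(Add(O, Mul(151, Pow(Add(69, Mul(-1, Function('Q')(Function('U')(0)))), -1))), 2) = Pow(Add(Rational(1, 190), Mul(151, Pow(Add(69, Mul(-1, Mul(-1, Pow(Add(12, Mul(4, 0)), -1)))), -1))), 2) = Pow(Add(Rational(1, 190), Mul(151, Pow(Add(69, Mul(-1, Mul(-1, Pow(Add(12, 0), -1)))), -1))), 2) = Pow(Add(Rational(1, 190), Mul(151, Pow(Add(69, Mul(-1, Mul(-1, Pow(12, -1)))), -1))), 2) = Pow(Add(Rational(1, 190), Mul(151, Pow(Add(69, Mul(-1, Mul(-1, Rational(1, 12)))), -1))), 2) = Pow(Add(Rational(1, 190), Mul(151, Pow(Add(69, Mul(-1, Rational(-1, 12))), -1))), 2) = Pow(Add(Rational(1, 190), Mul(151, Pow(Add(69, Rational(1, 12)), -1))), 2) = Pow(Add(Rational(1, 190), Mul(151, Pow(Rational(829, 12), -1))), 2) = Pow(Add(Rational(1, 190), Mul(151, Rational(12, 829))), 2) = Pow(Add(Rational(1, 190), Rational(1812, 829)), 2) = Pow(Rational(345109, 157510), 2) = Rational(119100221881, 24809400100)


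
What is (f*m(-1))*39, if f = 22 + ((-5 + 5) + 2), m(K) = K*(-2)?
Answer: 1872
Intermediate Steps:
m(K) = -2*K
f = 24 (f = 22 + (0 + 2) = 22 + 2 = 24)
(f*m(-1))*39 = (24*(-2*(-1)))*39 = (24*2)*39 = 48*39 = 1872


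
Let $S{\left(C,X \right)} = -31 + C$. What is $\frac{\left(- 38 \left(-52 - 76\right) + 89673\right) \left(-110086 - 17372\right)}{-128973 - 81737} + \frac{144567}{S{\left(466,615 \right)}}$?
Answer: $\frac{175733096136}{3055295} \approx 57518.0$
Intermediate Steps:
$\frac{\left(- 38 \left(-52 - 76\right) + 89673\right) \left(-110086 - 17372\right)}{-128973 - 81737} + \frac{144567}{S{\left(466,615 \right)}} = \frac{\left(- 38 \left(-52 - 76\right) + 89673\right) \left(-110086 - 17372\right)}{-128973 - 81737} + \frac{144567}{-31 + 466} = \frac{\left(\left(-38\right) \left(-128\right) + 89673\right) \left(-127458\right)}{-210710} + \frac{144567}{435} = \left(4864 + 89673\right) \left(-127458\right) \left(- \frac{1}{210710}\right) + 144567 \cdot \frac{1}{435} = 94537 \left(-127458\right) \left(- \frac{1}{210710}\right) + \frac{48189}{145} = \left(-12049496946\right) \left(- \frac{1}{210710}\right) + \frac{48189}{145} = \frac{6024748473}{105355} + \frac{48189}{145} = \frac{175733096136}{3055295}$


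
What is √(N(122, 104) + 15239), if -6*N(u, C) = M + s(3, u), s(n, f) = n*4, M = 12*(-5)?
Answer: √15247 ≈ 123.48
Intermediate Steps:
M = -60
s(n, f) = 4*n
N(u, C) = 8 (N(u, C) = -(-60 + 4*3)/6 = -(-60 + 12)/6 = -⅙*(-48) = 8)
√(N(122, 104) + 15239) = √(8 + 15239) = √15247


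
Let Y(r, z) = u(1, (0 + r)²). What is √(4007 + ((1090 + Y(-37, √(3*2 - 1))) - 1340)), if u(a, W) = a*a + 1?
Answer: √3759 ≈ 61.311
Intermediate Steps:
u(a, W) = 1 + a² (u(a, W) = a² + 1 = 1 + a²)
Y(r, z) = 2 (Y(r, z) = 1 + 1² = 1 + 1 = 2)
√(4007 + ((1090 + Y(-37, √(3*2 - 1))) - 1340)) = √(4007 + ((1090 + 2) - 1340)) = √(4007 + (1092 - 1340)) = √(4007 - 248) = √3759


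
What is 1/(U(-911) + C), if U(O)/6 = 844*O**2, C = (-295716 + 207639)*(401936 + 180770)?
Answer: -1/47120276418 ≈ -2.1222e-11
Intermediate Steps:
C = -51322996362 (C = -88077*582706 = -51322996362)
U(O) = 5064*O**2 (U(O) = 6*(844*O**2) = 5064*O**2)
1/(U(-911) + C) = 1/(5064*(-911)**2 - 51322996362) = 1/(5064*829921 - 51322996362) = 1/(4202719944 - 51322996362) = 1/(-47120276418) = -1/47120276418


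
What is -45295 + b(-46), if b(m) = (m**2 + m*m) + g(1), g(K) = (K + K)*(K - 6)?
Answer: -41073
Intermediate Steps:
g(K) = 2*K*(-6 + K) (g(K) = (2*K)*(-6 + K) = 2*K*(-6 + K))
b(m) = -10 + 2*m**2 (b(m) = (m**2 + m*m) + 2*1*(-6 + 1) = (m**2 + m**2) + 2*1*(-5) = 2*m**2 - 10 = -10 + 2*m**2)
-45295 + b(-46) = -45295 + (-10 + 2*(-46)**2) = -45295 + (-10 + 2*2116) = -45295 + (-10 + 4232) = -45295 + 4222 = -41073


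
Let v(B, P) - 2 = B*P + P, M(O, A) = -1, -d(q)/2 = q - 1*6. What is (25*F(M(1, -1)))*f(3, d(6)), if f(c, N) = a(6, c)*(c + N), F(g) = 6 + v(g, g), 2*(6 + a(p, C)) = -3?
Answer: -4500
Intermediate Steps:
d(q) = 12 - 2*q (d(q) = -2*(q - 1*6) = -2*(q - 6) = -2*(-6 + q) = 12 - 2*q)
a(p, C) = -15/2 (a(p, C) = -6 + (½)*(-3) = -6 - 3/2 = -15/2)
v(B, P) = 2 + P + B*P (v(B, P) = 2 + (B*P + P) = 2 + (P + B*P) = 2 + P + B*P)
F(g) = 8 + g + g² (F(g) = 6 + (2 + g + g*g) = 6 + (2 + g + g²) = 8 + g + g²)
f(c, N) = -15*N/2 - 15*c/2 (f(c, N) = -15*(c + N)/2 = -15*(N + c)/2 = -15*N/2 - 15*c/2)
(25*F(M(1, -1)))*f(3, d(6)) = (25*(8 - 1 + (-1)²))*(-15*(12 - 2*6)/2 - 15/2*3) = (25*(8 - 1 + 1))*(-15*(12 - 12)/2 - 45/2) = (25*8)*(-15/2*0 - 45/2) = 200*(0 - 45/2) = 200*(-45/2) = -4500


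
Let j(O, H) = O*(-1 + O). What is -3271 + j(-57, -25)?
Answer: 35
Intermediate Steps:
-3271 + j(-57, -25) = -3271 - 57*(-1 - 57) = -3271 - 57*(-58) = -3271 + 3306 = 35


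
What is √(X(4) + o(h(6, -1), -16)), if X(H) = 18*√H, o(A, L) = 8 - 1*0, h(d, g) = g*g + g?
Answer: 2*√11 ≈ 6.6332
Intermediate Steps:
h(d, g) = g + g² (h(d, g) = g² + g = g + g²)
o(A, L) = 8 (o(A, L) = 8 + 0 = 8)
√(X(4) + o(h(6, -1), -16)) = √(18*√4 + 8) = √(18*2 + 8) = √(36 + 8) = √44 = 2*√11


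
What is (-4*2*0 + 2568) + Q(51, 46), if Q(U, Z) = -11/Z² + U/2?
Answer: 5487835/2116 ≈ 2593.5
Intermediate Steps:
Q(U, Z) = U/2 - 11/Z² (Q(U, Z) = -11/Z² + U*(½) = -11/Z² + U/2 = U/2 - 11/Z²)
(-4*2*0 + 2568) + Q(51, 46) = (-4*2*0 + 2568) + ((½)*51 - 11/46²) = (-8*0 + 2568) + (51/2 - 11*1/2116) = (0 + 2568) + (51/2 - 11/2116) = 2568 + 53947/2116 = 5487835/2116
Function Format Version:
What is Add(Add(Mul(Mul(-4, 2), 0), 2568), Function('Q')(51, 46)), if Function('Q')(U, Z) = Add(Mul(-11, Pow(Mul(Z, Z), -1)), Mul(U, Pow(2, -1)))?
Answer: Rational(5487835, 2116) ≈ 2593.5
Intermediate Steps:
Function('Q')(U, Z) = Add(Mul(Rational(1, 2), U), Mul(-11, Pow(Z, -2))) (Function('Q')(U, Z) = Add(Mul(-11, Pow(Pow(Z, 2), -1)), Mul(U, Rational(1, 2))) = Add(Mul(-11, Pow(Z, -2)), Mul(Rational(1, 2), U)) = Add(Mul(Rational(1, 2), U), Mul(-11, Pow(Z, -2))))
Add(Add(Mul(Mul(-4, 2), 0), 2568), Function('Q')(51, 46)) = Add(Add(Mul(Mul(-4, 2), 0), 2568), Add(Mul(Rational(1, 2), 51), Mul(-11, Pow(46, -2)))) = Add(Add(Mul(-8, 0), 2568), Add(Rational(51, 2), Mul(-11, Rational(1, 2116)))) = Add(Add(0, 2568), Add(Rational(51, 2), Rational(-11, 2116))) = Add(2568, Rational(53947, 2116)) = Rational(5487835, 2116)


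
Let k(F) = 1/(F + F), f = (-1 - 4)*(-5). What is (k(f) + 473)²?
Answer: 559369801/2500 ≈ 2.2375e+5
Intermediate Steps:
f = 25 (f = -5*(-5) = 25)
k(F) = 1/(2*F)
(k(f) + 473)² = ((½)/25 + 473)² = ((½)*(1/25) + 473)² = (1/50 + 473)² = (23651/50)² = 559369801/2500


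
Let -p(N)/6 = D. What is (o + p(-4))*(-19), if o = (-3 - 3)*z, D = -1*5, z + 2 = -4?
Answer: -1254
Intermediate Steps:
z = -6 (z = -2 - 4 = -6)
D = -5
p(N) = 30 (p(N) = -6*(-5) = 30)
o = 36 (o = (-3 - 3)*(-6) = -6*(-6) = 36)
(o + p(-4))*(-19) = (36 + 30)*(-19) = 66*(-19) = -1254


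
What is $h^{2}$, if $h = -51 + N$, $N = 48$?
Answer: $9$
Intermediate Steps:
$h = -3$ ($h = -51 + 48 = -3$)
$h^{2} = \left(-3\right)^{2} = 9$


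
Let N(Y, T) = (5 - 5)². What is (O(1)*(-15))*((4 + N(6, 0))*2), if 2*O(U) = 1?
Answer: -60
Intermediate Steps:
O(U) = ½ (O(U) = (½)*1 = ½)
N(Y, T) = 0 (N(Y, T) = 0² = 0)
(O(1)*(-15))*((4 + N(6, 0))*2) = ((½)*(-15))*((4 + 0)*2) = -30*2 = -15/2*8 = -60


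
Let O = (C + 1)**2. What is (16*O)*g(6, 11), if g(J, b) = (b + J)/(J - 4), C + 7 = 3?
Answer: 1224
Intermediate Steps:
C = -4 (C = -7 + 3 = -4)
g(J, b) = (J + b)/(-4 + J)
O = 9 (O = (-4 + 1)**2 = (-3)**2 = 9)
(16*O)*g(6, 11) = (16*9)*((6 + 11)/(-4 + 6)) = 144*(17/2) = 1224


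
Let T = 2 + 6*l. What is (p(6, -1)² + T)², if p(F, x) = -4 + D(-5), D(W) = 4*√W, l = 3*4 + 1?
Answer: -4864 - 1024*I*√5 ≈ -4864.0 - 2289.7*I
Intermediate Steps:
l = 13 (l = 12 + 1 = 13)
p(F, x) = -4 + 4*I*√5 (p(F, x) = -4 + 4*√(-5) = -4 + 4*(I*√5) = -4 + 4*I*√5)
T = 80 (T = 2 + 6*13 = 2 + 78 = 80)
(p(6, -1)² + T)² = ((-4 + 4*I*√5)² + 80)² = (80 + (-4 + 4*I*√5)²)²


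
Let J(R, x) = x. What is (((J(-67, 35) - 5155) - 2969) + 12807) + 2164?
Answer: 6882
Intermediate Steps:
(((J(-67, 35) - 5155) - 2969) + 12807) + 2164 = (((35 - 5155) - 2969) + 12807) + 2164 = ((-5120 - 2969) + 12807) + 2164 = (-8089 + 12807) + 2164 = 4718 + 2164 = 6882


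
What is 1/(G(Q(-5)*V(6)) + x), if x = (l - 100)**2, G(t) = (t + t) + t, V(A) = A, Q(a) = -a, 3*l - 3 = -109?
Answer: 9/165646 ≈ 5.4333e-5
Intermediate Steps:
l = -106/3 (l = 1 + (1/3)*(-109) = 1 - 109/3 = -106/3 ≈ -35.333)
G(t) = 3*t (G(t) = 2*t + t = 3*t)
x = 164836/9 (x = (-106/3 - 100)**2 = (-406/3)**2 = 164836/9 ≈ 18315.)
1/(G(Q(-5)*V(6)) + x) = 1/(3*(-1*(-5)*6) + 164836/9) = 1/(3*(5*6) + 164836/9) = 1/(3*30 + 164836/9) = 1/(90 + 164836/9) = 1/(165646/9) = 9/165646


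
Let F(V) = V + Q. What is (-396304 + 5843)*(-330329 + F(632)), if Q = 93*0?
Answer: 128733820317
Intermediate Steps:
Q = 0
F(V) = V (F(V) = V + 0 = V)
(-396304 + 5843)*(-330329 + F(632)) = (-396304 + 5843)*(-330329 + 632) = -390461*(-329697) = 128733820317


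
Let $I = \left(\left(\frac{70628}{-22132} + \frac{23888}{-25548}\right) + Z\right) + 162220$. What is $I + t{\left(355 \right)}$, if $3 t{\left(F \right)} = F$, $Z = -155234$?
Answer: $\frac{83638714202}{11779757} \approx 7100.2$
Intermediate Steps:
$t{\left(F \right)} = \frac{F}{3}$
$I = \frac{246734328871}{35339271}$ ($I = \left(\left(\frac{70628}{-22132} + \frac{23888}{-25548}\right) - 155234\right) + 162220 = \left(\left(70628 \left(- \frac{1}{22132}\right) + 23888 \left(- \frac{1}{25548}\right)\right) - 155234\right) + 162220 = \left(\left(- \frac{17657}{5533} - \frac{5972}{6387}\right) - 155234\right) + 162220 = \left(- \frac{145818335}{35339271} - 155234\right) + 162220 = - \frac{5486002212749}{35339271} + 162220 = \frac{246734328871}{35339271} \approx 6981.9$)
$I + t{\left(355 \right)} = \frac{246734328871}{35339271} + \frac{1}{3} \cdot 355 = \frac{246734328871}{35339271} + \frac{355}{3} = \frac{83638714202}{11779757}$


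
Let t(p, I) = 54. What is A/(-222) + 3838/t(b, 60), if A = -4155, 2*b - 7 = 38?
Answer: 179401/1998 ≈ 89.790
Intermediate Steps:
b = 45/2 (b = 7/2 + (½)*38 = 7/2 + 19 = 45/2 ≈ 22.500)
A/(-222) + 3838/t(b, 60) = -4155/(-222) + 3838/54 = -4155*(-1/222) + 3838*(1/54) = 1385/74 + 1919/27 = 179401/1998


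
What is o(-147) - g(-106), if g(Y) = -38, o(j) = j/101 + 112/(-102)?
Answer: 182585/5151 ≈ 35.447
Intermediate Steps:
o(j) = -56/51 + j/101 (o(j) = j*(1/101) + 112*(-1/102) = j/101 - 56/51 = -56/51 + j/101)
o(-147) - g(-106) = (-56/51 + (1/101)*(-147)) - 1*(-38) = (-56/51 - 147/101) + 38 = -13153/5151 + 38 = 182585/5151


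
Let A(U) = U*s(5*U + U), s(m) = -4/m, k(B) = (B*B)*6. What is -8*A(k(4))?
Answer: 16/3 ≈ 5.3333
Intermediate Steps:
k(B) = 6*B² (k(B) = B²*6 = 6*B²)
A(U) = -⅔ (A(U) = U*(-4/(5*U + U)) = U*(-4*1/(6*U)) = U*(-2/(3*U)) = -⅔)
-8*A(k(4)) = -8*(-⅔) = 16/3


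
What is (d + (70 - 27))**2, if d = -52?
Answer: 81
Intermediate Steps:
(d + (70 - 27))**2 = (-52 + (70 - 27))**2 = (-52 + 43)**2 = (-9)**2 = 81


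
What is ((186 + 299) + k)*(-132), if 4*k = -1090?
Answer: -28050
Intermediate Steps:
k = -545/2 (k = (1/4)*(-1090) = -545/2 ≈ -272.50)
((186 + 299) + k)*(-132) = ((186 + 299) - 545/2)*(-132) = (485 - 545/2)*(-132) = (425/2)*(-132) = -28050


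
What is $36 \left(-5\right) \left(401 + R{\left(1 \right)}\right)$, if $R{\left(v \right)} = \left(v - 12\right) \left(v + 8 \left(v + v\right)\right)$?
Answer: $-38520$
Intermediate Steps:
$R{\left(v \right)} = 17 v \left(-12 + v\right)$ ($R{\left(v \right)} = \left(-12 + v\right) \left(v + 8 \cdot 2 v\right) = \left(-12 + v\right) \left(v + 16 v\right) = \left(-12 + v\right) 17 v = 17 v \left(-12 + v\right)$)
$36 \left(-5\right) \left(401 + R{\left(1 \right)}\right) = 36 \left(-5\right) \left(401 + 17 \cdot 1 \left(-12 + 1\right)\right) = - 180 \left(401 + 17 \cdot 1 \left(-11\right)\right) = - 180 \left(401 - 187\right) = \left(-180\right) 214 = -38520$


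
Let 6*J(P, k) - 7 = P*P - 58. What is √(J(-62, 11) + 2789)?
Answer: √123162/6 ≈ 58.491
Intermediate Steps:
J(P, k) = -17/2 + P²/6 (J(P, k) = 7/6 + (P*P - 58)/6 = 7/6 + (P² - 58)/6 = 7/6 + (-58 + P²)/6 = 7/6 + (-29/3 + P²/6) = -17/2 + P²/6)
√(J(-62, 11) + 2789) = √((-17/2 + (⅙)*(-62)²) + 2789) = √((-17/2 + (⅙)*3844) + 2789) = √((-17/2 + 1922/3) + 2789) = √(3793/6 + 2789) = √(20527/6) = √123162/6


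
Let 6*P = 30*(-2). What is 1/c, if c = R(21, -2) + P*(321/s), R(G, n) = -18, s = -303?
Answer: -101/748 ≈ -0.13503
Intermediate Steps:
P = -10 (P = (30*(-2))/6 = (⅙)*(-60) = -10)
c = -748/101 (c = -18 - 3210/(-303) = -18 - 3210*(-1)/303 = -18 - 10*(-107/101) = -18 + 1070/101 = -748/101 ≈ -7.4059)
1/c = 1/(-748/101) = -101/748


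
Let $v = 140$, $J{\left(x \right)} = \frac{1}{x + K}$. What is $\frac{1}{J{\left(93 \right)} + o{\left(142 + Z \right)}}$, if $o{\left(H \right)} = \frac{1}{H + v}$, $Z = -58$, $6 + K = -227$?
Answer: $- \frac{1120}{3} \approx -373.33$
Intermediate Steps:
$K = -233$ ($K = -6 - 227 = -233$)
$J{\left(x \right)} = \frac{1}{-233 + x}$ ($J{\left(x \right)} = \frac{1}{x - 233} = \frac{1}{-233 + x}$)
$o{\left(H \right)} = \frac{1}{140 + H}$ ($o{\left(H \right)} = \frac{1}{H + 140} = \frac{1}{140 + H}$)
$\frac{1}{J{\left(93 \right)} + o{\left(142 + Z \right)}} = \frac{1}{\frac{1}{-233 + 93} + \frac{1}{140 + \left(142 - 58\right)}} = \frac{1}{\frac{1}{-140} + \frac{1}{140 + 84}} = \frac{1}{- \frac{1}{140} + \frac{1}{224}} = \frac{1}{- \frac{3}{1120}} = - \frac{1120}{3}$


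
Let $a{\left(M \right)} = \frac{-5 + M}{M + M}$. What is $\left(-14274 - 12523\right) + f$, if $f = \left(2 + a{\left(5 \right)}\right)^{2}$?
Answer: $-26793$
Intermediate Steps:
$a{\left(M \right)} = \frac{-5 + M}{2 M}$
$f = 4$ ($f = \left(2 + \frac{-5 + 5}{2 \cdot 5}\right)^{2} = \left(2 + \frac{1}{2} \cdot \frac{1}{5} \cdot 0\right)^{2} = \left(2 + 0\right)^{2} = 2^{2} = 4$)
$\left(-14274 - 12523\right) + f = \left(-14274 - 12523\right) + 4 = -26797 + 4 = -26793$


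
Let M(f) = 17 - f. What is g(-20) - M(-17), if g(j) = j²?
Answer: 366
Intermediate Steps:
g(-20) - M(-17) = (-20)² - (17 - 1*(-17)) = 400 - (17 + 17) = 400 - 1*34 = 400 - 34 = 366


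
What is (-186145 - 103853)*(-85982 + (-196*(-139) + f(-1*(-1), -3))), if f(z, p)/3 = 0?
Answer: 17033902524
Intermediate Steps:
f(z, p) = 0 (f(z, p) = 3*0 = 0)
(-186145 - 103853)*(-85982 + (-196*(-139) + f(-1*(-1), -3))) = (-186145 - 103853)*(-85982 + (-196*(-139) + 0)) = -289998*(-85982 + (27244 + 0)) = -289998*(-85982 + 27244) = -289998*(-58738) = 17033902524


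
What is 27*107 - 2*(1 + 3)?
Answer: 2881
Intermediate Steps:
27*107 - 2*(1 + 3) = 2889 - 2*4 = 2889 - 8 = 2881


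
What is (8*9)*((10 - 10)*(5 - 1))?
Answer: 0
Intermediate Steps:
(8*9)*((10 - 10)*(5 - 1)) = 72*(0*4) = 72*0 = 0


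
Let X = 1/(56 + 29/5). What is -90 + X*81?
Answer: -9135/103 ≈ -88.689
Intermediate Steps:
X = 5/309 (X = 1/(56 + 29*(⅕)) = 1/(56 + 29/5) = 1/(309/5) = 5/309 ≈ 0.016181)
-90 + X*81 = -90 + (5/309)*81 = -90 + 135/103 = -9135/103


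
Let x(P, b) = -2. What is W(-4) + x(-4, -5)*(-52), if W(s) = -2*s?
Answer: 112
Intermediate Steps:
W(-4) + x(-4, -5)*(-52) = -2*(-4) - 2*(-52) = 8 + 104 = 112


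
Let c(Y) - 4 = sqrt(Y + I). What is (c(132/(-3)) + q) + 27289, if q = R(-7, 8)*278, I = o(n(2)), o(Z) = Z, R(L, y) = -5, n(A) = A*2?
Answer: 25903 + 2*I*sqrt(10) ≈ 25903.0 + 6.3246*I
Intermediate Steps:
n(A) = 2*A
I = 4 (I = 2*2 = 4)
q = -1390 (q = -5*278 = -1390)
c(Y) = 4 + sqrt(4 + Y) (c(Y) = 4 + sqrt(Y + 4) = 4 + sqrt(4 + Y))
(c(132/(-3)) + q) + 27289 = ((4 + sqrt(4 + 132/(-3))) - 1390) + 27289 = ((4 + sqrt(4 + 132*(-1/3))) - 1390) + 27289 = ((4 + sqrt(4 - 44)) - 1390) + 27289 = ((4 + sqrt(-40)) - 1390) + 27289 = ((4 + 2*I*sqrt(10)) - 1390) + 27289 = (-1386 + 2*I*sqrt(10)) + 27289 = 25903 + 2*I*sqrt(10)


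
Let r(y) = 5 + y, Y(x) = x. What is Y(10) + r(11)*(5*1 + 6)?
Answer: 186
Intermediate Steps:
Y(10) + r(11)*(5*1 + 6) = 10 + (5 + 11)*(5*1 + 6) = 10 + 16*(5 + 6) = 10 + 16*11 = 10 + 176 = 186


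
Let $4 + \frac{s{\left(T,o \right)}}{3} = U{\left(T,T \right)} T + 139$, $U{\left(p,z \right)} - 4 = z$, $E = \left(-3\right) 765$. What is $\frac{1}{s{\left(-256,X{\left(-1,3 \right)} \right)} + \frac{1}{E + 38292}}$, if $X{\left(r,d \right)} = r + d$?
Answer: $\frac{35997}{6981294178} \approx 5.1562 \cdot 10^{-6}$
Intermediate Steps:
$E = -2295$
$U{\left(p,z \right)} = 4 + z$
$X{\left(r,d \right)} = d + r$
$s{\left(T,o \right)} = 405 + 3 T \left(4 + T\right)$ ($s{\left(T,o \right)} = -12 + 3 \left(\left(4 + T\right) T + 139\right) = -12 + 3 \left(T \left(4 + T\right) + 139\right) = -12 + 3 \left(139 + T \left(4 + T\right)\right) = -12 + \left(417 + 3 T \left(4 + T\right)\right) = 405 + 3 T \left(4 + T\right)$)
$\frac{1}{s{\left(-256,X{\left(-1,3 \right)} \right)} + \frac{1}{E + 38292}} = \frac{1}{\left(405 + 3 \left(-256\right) \left(4 - 256\right)\right) + \frac{1}{-2295 + 38292}} = \frac{1}{\left(405 + 3 \left(-256\right) \left(-252\right)\right) + \frac{1}{35997}} = \frac{1}{\left(405 + 193536\right) + \frac{1}{35997}} = \frac{1}{193941 + \frac{1}{35997}} = \frac{1}{\frac{6981294178}{35997}} = \frac{35997}{6981294178}$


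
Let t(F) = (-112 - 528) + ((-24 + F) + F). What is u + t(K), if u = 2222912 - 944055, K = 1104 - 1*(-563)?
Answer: 1281527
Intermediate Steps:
K = 1667 (K = 1104 + 563 = 1667)
t(F) = -664 + 2*F (t(F) = -640 + (-24 + 2*F) = -664 + 2*F)
u = 1278857
u + t(K) = 1278857 + (-664 + 2*1667) = 1278857 + (-664 + 3334) = 1278857 + 2670 = 1281527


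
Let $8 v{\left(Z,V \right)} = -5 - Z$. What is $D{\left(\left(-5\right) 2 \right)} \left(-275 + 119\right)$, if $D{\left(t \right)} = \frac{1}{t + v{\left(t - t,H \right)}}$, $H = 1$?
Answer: $\frac{1248}{85} \approx 14.682$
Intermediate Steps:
$v{\left(Z,V \right)} = - \frac{5}{8} - \frac{Z}{8}$ ($v{\left(Z,V \right)} = \frac{-5 - Z}{8} = - \frac{5}{8} - \frac{Z}{8}$)
$D{\left(t \right)} = \frac{1}{- \frac{5}{8} + t}$ ($D{\left(t \right)} = \frac{1}{t - \left(\frac{5}{8} + \frac{t - t}{8}\right)} = \frac{1}{t - \frac{5}{8}} = \frac{1}{- \frac{5}{8} + t}$)
$D{\left(\left(-5\right) 2 \right)} \left(-275 + 119\right) = \frac{8}{-5 + 8 \left(\left(-5\right) 2\right)} \left(-275 + 119\right) = \frac{8}{-5 + 8 \left(-10\right)} \left(-156\right) = \frac{8}{-5 - 80} \left(-156\right) = \frac{8}{-85} \left(-156\right) = 8 \left(- \frac{1}{85}\right) \left(-156\right) = \left(- \frac{8}{85}\right) \left(-156\right) = \frac{1248}{85}$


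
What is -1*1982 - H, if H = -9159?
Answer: 7177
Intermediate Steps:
-1*1982 - H = -1*1982 - 1*(-9159) = -1982 + 9159 = 7177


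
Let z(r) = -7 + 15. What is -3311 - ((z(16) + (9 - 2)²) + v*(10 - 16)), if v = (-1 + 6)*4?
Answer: -3248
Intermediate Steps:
v = 20 (v = 5*4 = 20)
z(r) = 8
-3311 - ((z(16) + (9 - 2)²) + v*(10 - 16)) = -3311 - ((8 + (9 - 2)²) + 20*(10 - 16)) = -3311 - ((8 + 7²) + 20*(-6)) = -3311 - ((8 + 49) - 120) = -3311 - (57 - 120) = -3311 - 1*(-63) = -3311 + 63 = -3248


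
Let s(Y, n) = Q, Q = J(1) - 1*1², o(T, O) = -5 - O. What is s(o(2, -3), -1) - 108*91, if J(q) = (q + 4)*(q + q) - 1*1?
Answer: -9820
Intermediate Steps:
J(q) = -1 + 2*q*(4 + q) (J(q) = (4 + q)*(2*q) - 1 = 2*q*(4 + q) - 1 = -1 + 2*q*(4 + q))
Q = 8 (Q = (-1 + 2*1² + 8*1) - 1*1² = (-1 + 2*1 + 8) - 1*1 = (-1 + 2 + 8) - 1 = 9 - 1 = 8)
s(Y, n) = 8
s(o(2, -3), -1) - 108*91 = 8 - 108*91 = 8 - 9828 = -9820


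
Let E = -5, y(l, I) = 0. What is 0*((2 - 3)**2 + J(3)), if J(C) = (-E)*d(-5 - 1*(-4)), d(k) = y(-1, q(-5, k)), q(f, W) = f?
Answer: 0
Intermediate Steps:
d(k) = 0
J(C) = 0 (J(C) = -1*(-5)*0 = 5*0 = 0)
0*((2 - 3)**2 + J(3)) = 0*((2 - 3)**2 + 0) = 0*((-1)**2 + 0) = 0*(1 + 0) = 0*1 = 0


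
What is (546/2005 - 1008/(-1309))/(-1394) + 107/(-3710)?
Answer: -1147490087/38781326738 ≈ -0.029589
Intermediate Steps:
(546/2005 - 1008/(-1309))/(-1394) + 107/(-3710) = (546*(1/2005) - 1008*(-1/1309))*(-1/1394) + 107*(-1/3710) = (546/2005 + 144/187)*(-1/1394) - 107/3710 = (390822/374935)*(-1/1394) - 107/3710 = -195411/261329695 - 107/3710 = -1147490087/38781326738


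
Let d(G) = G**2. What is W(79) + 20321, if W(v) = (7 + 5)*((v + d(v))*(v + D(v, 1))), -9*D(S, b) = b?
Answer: 18009763/3 ≈ 6.0033e+6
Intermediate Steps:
D(S, b) = -b/9
W(v) = 12*(-1/9 + v)*(v + v**2) (W(v) = (7 + 5)*((v + v**2)*(v - 1/9*1)) = 12*((v + v**2)*(v - 1/9)) = 12*((v + v**2)*(-1/9 + v)) = 12*((-1/9 + v)*(v + v**2)) = 12*(-1/9 + v)*(v + v**2))
W(79) + 20321 = (4/3)*79*(-1 + 8*79 + 9*79**2) + 20321 = (4/3)*79*(-1 + 632 + 9*6241) + 20321 = (4/3)*79*(-1 + 632 + 56169) + 20321 = (4/3)*79*56800 + 20321 = 17948800/3 + 20321 = 18009763/3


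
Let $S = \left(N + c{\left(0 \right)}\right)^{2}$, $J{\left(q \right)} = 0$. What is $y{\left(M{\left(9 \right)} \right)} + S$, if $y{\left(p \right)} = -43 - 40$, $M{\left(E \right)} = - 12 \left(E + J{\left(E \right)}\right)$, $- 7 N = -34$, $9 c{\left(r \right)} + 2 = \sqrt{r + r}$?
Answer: $- \frac{244163}{3969} \approx -61.518$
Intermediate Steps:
$c{\left(r \right)} = - \frac{2}{9} + \frac{\sqrt{2} \sqrt{r}}{9}$ ($c{\left(r \right)} = - \frac{2}{9} + \frac{\sqrt{r + r}}{9} = - \frac{2}{9} + \frac{\sqrt{2 r}}{9} = - \frac{2}{9} + \frac{\sqrt{2} \sqrt{r}}{9}$)
$N = \frac{34}{7}$ ($N = \left(- \frac{1}{7}\right) \left(-34\right) = \frac{34}{7} \approx 4.8571$)
$M{\left(E \right)} = - 12 E$ ($M{\left(E \right)} = - 12 \left(E + 0\right) = - 12 E$)
$y{\left(p \right)} = -83$ ($y{\left(p \right)} = -43 - 40 = -83$)
$S = \frac{85264}{3969}$ ($S = \left(\frac{34}{7} - \left(\frac{2}{9} - \frac{\sqrt{2} \sqrt{0}}{9}\right)\right)^{2} = \left(\frac{34}{7} - \left(\frac{2}{9} - \frac{1}{9} \sqrt{2} \cdot 0\right)\right)^{2} = \left(\frac{34}{7} + \left(- \frac{2}{9} + 0\right)\right)^{2} = \left(\frac{34}{7} - \frac{2}{9}\right)^{2} = \left(\frac{292}{63}\right)^{2} = \frac{85264}{3969} \approx 21.482$)
$y{\left(M{\left(9 \right)} \right)} + S = -83 + \frac{85264}{3969} = - \frac{244163}{3969}$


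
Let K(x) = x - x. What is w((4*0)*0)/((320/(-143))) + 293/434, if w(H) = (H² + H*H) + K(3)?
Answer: 293/434 ≈ 0.67512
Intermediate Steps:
K(x) = 0
w(H) = 2*H² (w(H) = (H² + H*H) + 0 = (H² + H²) + 0 = 2*H² + 0 = 2*H²)
w((4*0)*0)/((320/(-143))) + 293/434 = (2*((4*0)*0)²)/((320/(-143))) + 293/434 = (2*(0*0)²)/((320*(-1/143))) + 293*(1/434) = (2*0²)/(-320/143) + 293/434 = (2*0)*(-143/320) + 293/434 = 0*(-143/320) + 293/434 = 0 + 293/434 = 293/434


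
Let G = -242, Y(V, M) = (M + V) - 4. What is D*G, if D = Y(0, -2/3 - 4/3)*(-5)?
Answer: -7260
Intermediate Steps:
Y(V, M) = -4 + M + V
D = 30 (D = (-4 + (-2/3 - 4/3) + 0)*(-5) = (-4 - 2 + 0)*(-5) = -6*(-5) = 30)
D*G = 30*(-242) = -7260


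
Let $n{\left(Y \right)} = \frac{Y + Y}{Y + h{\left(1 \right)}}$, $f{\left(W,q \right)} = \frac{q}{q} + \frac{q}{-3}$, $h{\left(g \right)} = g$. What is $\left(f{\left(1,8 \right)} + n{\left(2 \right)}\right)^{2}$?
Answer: $\frac{1}{9} \approx 0.11111$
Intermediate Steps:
$f{\left(W,q \right)} = 1 - \frac{q}{3}$ ($f{\left(W,q \right)} = 1 + q \left(- \frac{1}{3}\right) = 1 - \frac{q}{3}$)
$n{\left(Y \right)} = \frac{2 Y}{1 + Y}$ ($n{\left(Y \right)} = \frac{Y + Y}{Y + 1} = \frac{2 Y}{1 + Y}$)
$\left(f{\left(1,8 \right)} + n{\left(2 \right)}\right)^{2} = \left(\left(1 - \frac{8}{3}\right) + 2 \cdot 2 \frac{1}{1 + 2}\right)^{2} = \left(\left(1 - \frac{8}{3}\right) + 2 \cdot 2 \cdot \frac{1}{3}\right)^{2} = \left(- \frac{5}{3} + 2 \cdot 2 \cdot \frac{1}{3}\right)^{2} = \left(- \frac{5}{3} + \frac{4}{3}\right)^{2} = \left(- \frac{1}{3}\right)^{2} = \frac{1}{9}$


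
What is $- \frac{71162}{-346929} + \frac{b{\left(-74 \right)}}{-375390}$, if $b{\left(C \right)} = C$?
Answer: $\frac{4456529321}{21705612885} \approx 0.20532$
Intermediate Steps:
$- \frac{71162}{-346929} + \frac{b{\left(-74 \right)}}{-375390} = - \frac{71162}{-346929} - \frac{74}{-375390} = \left(-71162\right) \left(- \frac{1}{346929}\right) - - \frac{37}{187695} = \frac{71162}{346929} + \frac{37}{187695} = \frac{4456529321}{21705612885}$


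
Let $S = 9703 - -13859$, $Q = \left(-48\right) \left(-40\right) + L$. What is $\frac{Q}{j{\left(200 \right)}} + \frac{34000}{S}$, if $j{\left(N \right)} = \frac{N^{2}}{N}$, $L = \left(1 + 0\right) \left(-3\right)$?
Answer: $\frac{1528481}{138600} \approx 11.028$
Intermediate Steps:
$L = -3$ ($L = 1 \left(-3\right) = -3$)
$Q = 1917$ ($Q = \left(-48\right) \left(-40\right) - 3 = 1920 - 3 = 1917$)
$j{\left(N \right)} = N$
$S = 23562$ ($S = 9703 + 13859 = 23562$)
$\frac{Q}{j{\left(200 \right)}} + \frac{34000}{S} = \frac{1917}{200} + \frac{34000}{23562} = 1917 \cdot \frac{1}{200} + 34000 \cdot \frac{1}{23562} = \frac{1917}{200} + \frac{1000}{693} = \frac{1528481}{138600}$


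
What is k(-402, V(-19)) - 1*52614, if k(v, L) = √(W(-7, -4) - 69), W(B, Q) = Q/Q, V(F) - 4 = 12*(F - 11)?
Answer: -52614 + 2*I*√17 ≈ -52614.0 + 8.2462*I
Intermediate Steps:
V(F) = -128 + 12*F (V(F) = 4 + 12*(F - 11) = 4 + 12*(-11 + F) = 4 + (-132 + 12*F) = -128 + 12*F)
W(B, Q) = 1
k(v, L) = 2*I*√17 (k(v, L) = √(1 - 69) = √(-68) = 2*I*√17)
k(-402, V(-19)) - 1*52614 = 2*I*√17 - 1*52614 = 2*I*√17 - 52614 = -52614 + 2*I*√17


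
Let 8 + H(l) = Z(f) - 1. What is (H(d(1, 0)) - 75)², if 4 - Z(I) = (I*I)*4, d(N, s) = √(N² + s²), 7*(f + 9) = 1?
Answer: 372335616/2401 ≈ 1.5508e+5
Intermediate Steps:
f = -62/7 (f = -9 + (⅐)*1 = -9 + ⅐ = -62/7 ≈ -8.8571)
Z(I) = 4 - 4*I² (Z(I) = 4 - I*I*4 = 4 - I²*4 = 4 - 4*I²)
H(l) = -15621/49 (H(l) = -8 + ((4 - 4*(-62/7)²) - 1) = -8 + ((4 - 4*3844/49) - 1) = -8 + ((4 - 15376/49) - 1) = -8 + (-15180/49 - 1) = -8 - 15229/49 = -15621/49)
(H(d(1, 0)) - 75)² = (-15621/49 - 75)² = (-19296/49)² = 372335616/2401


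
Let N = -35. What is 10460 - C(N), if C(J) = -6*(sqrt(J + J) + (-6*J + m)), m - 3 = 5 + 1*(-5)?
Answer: 11738 + 6*I*sqrt(70) ≈ 11738.0 + 50.2*I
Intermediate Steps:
m = 3 (m = 3 + (5 + 1*(-5)) = 3 + (5 - 5) = 3 + 0 = 3)
C(J) = -18 + 36*J - 6*sqrt(2)*sqrt(J) (C(J) = -6*(sqrt(J + J) + (-6*J + 3)) = -6*(sqrt(2*J) + (3 - 6*J)) = -6*(sqrt(2)*sqrt(J) + (3 - 6*J)) = -6*(3 - 6*J + sqrt(2)*sqrt(J)) = -18 + 36*J - 6*sqrt(2)*sqrt(J))
10460 - C(N) = 10460 - (-18 + 36*(-35) - 6*sqrt(2)*sqrt(-35)) = 10460 - (-18 - 1260 - 6*sqrt(2)*I*sqrt(35)) = 10460 - (-18 - 1260 - 6*I*sqrt(70)) = 10460 - (-1278 - 6*I*sqrt(70)) = 10460 + (1278 + 6*I*sqrt(70)) = 11738 + 6*I*sqrt(70)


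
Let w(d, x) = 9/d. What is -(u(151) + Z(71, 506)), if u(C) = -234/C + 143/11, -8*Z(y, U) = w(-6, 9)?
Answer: -28117/2416 ≈ -11.638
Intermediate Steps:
Z(y, U) = 3/16 (Z(y, U) = -9/(8*(-6)) = -9*(-1)/(8*6) = -1/8*(-3/2) = 3/16)
u(C) = 13 - 234/C (u(C) = -234/C + 143*(1/11) = -234/C + 13 = 13 - 234/C)
-(u(151) + Z(71, 506)) = -((13 - 234/151) + 3/16) = -(1729/151 + 3/16) = -1*28117/2416 = -28117/2416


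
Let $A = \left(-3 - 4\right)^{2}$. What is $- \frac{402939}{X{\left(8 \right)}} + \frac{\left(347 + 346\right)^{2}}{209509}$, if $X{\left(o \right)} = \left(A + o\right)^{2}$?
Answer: $- \frac{9206557550}{75632749} \approx -121.73$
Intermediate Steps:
$A = 49$ ($A = \left(-7\right)^{2} = 49$)
$X{\left(o \right)} = \left(49 + o\right)^{2}$
$- \frac{402939}{X{\left(8 \right)}} + \frac{\left(347 + 346\right)^{2}}{209509} = - \frac{402939}{\left(49 + 8\right)^{2}} + \frac{\left(347 + 346\right)^{2}}{209509} = - \frac{402939}{57^{2}} + 693^{2} \cdot \frac{1}{209509} = - \frac{402939}{3249} + 480249 \cdot \frac{1}{209509} = \left(-402939\right) \frac{1}{3249} + \frac{480249}{209509} = - \frac{44771}{361} + \frac{480249}{209509} = - \frac{9206557550}{75632749}$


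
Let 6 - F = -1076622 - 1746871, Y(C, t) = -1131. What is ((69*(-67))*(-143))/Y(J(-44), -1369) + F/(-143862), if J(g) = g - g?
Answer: -2520486233/4171998 ≈ -604.14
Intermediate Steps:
J(g) = 0
F = 2823499 (F = 6 - (-1076622 - 1746871) = 6 - 1*(-2823493) = 6 + 2823493 = 2823499)
((69*(-67))*(-143))/Y(J(-44), -1369) + F/(-143862) = ((69*(-67))*(-143))/(-1131) + 2823499/(-143862) = -4623*(-143)*(-1/1131) + 2823499*(-1/143862) = 661089*(-1/1131) - 2823499/143862 = -16951/29 - 2823499/143862 = -2520486233/4171998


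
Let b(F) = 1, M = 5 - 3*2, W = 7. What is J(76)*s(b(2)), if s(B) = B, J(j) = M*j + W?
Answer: -69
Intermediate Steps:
M = -1 (M = 5 - 6 = -1)
J(j) = 7 - j (J(j) = -j + 7 = 7 - j)
J(76)*s(b(2)) = (7 - 1*76)*1 = (7 - 76)*1 = -69*1 = -69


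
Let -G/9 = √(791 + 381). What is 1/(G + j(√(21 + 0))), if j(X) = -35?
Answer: 35/93707 - 18*√293/93707 ≈ -0.0029145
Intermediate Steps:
G = -18*√293 (G = -9*√(791 + 381) = -18*√293 ≈ -308.11)
1/(G + j(√(21 + 0))) = 1/(-18*√293 - 35) = 1/(-35 - 18*√293)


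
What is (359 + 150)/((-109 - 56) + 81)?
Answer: -509/84 ≈ -6.0595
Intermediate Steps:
(359 + 150)/((-109 - 56) + 81) = 509/(-165 + 81) = 509/(-84) = 509*(-1/84) = -509/84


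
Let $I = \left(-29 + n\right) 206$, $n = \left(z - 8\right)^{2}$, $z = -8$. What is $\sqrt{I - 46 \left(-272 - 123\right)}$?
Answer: $2 \sqrt{16233} \approx 254.82$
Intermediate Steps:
$n = 256$ ($n = \left(-8 - 8\right)^{2} = \left(-16\right)^{2} = 256$)
$I = 46762$ ($I = \left(-29 + 256\right) 206 = 227 \cdot 206 = 46762$)
$\sqrt{I - 46 \left(-272 - 123\right)} = \sqrt{46762 - 46 \left(-272 - 123\right)} = \sqrt{46762 - -18170} = \sqrt{46762 + 18170} = \sqrt{64932} = 2 \sqrt{16233}$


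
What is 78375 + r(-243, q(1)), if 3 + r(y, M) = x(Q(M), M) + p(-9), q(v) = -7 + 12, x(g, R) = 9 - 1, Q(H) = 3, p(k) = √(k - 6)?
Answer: 78380 + I*√15 ≈ 78380.0 + 3.873*I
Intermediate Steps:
p(k) = √(-6 + k)
x(g, R) = 8
q(v) = 5
r(y, M) = 5 + I*√15 (r(y, M) = -3 + (8 + √(-6 - 9)) = -3 + (8 + √(-15)) = -3 + (8 + I*√15) = 5 + I*√15)
78375 + r(-243, q(1)) = 78375 + (5 + I*√15) = 78380 + I*√15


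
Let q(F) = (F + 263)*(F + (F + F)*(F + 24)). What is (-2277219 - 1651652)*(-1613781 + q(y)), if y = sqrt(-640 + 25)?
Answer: 7729684378626 - 45798849247*I*sqrt(615) ≈ 7.7297e+12 - 1.1358e+12*I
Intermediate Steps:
y = I*sqrt(615) (y = sqrt(-615) = I*sqrt(615) ≈ 24.799*I)
q(F) = (263 + F)*(F + 2*F*(24 + F)) (q(F) = (263 + F)*(F + (2*F)*(24 + F)) = (263 + F)*(F + 2*F*(24 + F)))
(-2277219 - 1651652)*(-1613781 + q(y)) = (-2277219 - 1651652)*(-1613781 + (I*sqrt(615))*(12887 + 2*(I*sqrt(615))**2 + 575*(I*sqrt(615)))) = -3928871*(-1613781 + (I*sqrt(615))*(12887 + 2*(-615) + 575*I*sqrt(615))) = -3928871*(-1613781 + (I*sqrt(615))*(12887 - 1230 + 575*I*sqrt(615))) = -3928871*(-1613781 + (I*sqrt(615))*(11657 + 575*I*sqrt(615))) = -3928871*(-1613781 + I*sqrt(615)*(11657 + 575*I*sqrt(615))) = 6340337371251 - 3928871*I*sqrt(615)*(11657 + 575*I*sqrt(615))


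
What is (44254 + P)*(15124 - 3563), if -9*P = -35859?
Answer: 1673050115/3 ≈ 5.5768e+8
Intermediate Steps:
P = 11953/3 (P = -⅑*(-35859) = 11953/3 ≈ 3984.3)
(44254 + P)*(15124 - 3563) = (44254 + 11953/3)*(15124 - 3563) = (144715/3)*11561 = 1673050115/3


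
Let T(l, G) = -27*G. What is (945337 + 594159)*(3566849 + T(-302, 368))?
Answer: 5475853335848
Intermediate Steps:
(945337 + 594159)*(3566849 + T(-302, 368)) = (945337 + 594159)*(3566849 - 27*368) = 1539496*(3566849 - 9936) = 1539496*3556913 = 5475853335848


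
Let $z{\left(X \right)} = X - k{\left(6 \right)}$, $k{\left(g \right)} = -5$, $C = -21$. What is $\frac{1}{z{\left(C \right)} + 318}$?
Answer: $\frac{1}{302} \approx 0.0033113$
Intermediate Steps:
$z{\left(X \right)} = 5 + X$ ($z{\left(X \right)} = X - -5 = X + 5 = 5 + X$)
$\frac{1}{z{\left(C \right)} + 318} = \frac{1}{\left(5 - 21\right) + 318} = \frac{1}{-16 + 318} = \frac{1}{302}$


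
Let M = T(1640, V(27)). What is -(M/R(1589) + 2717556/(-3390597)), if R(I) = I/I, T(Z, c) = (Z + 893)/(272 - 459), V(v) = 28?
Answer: 178364023/12432189 ≈ 14.347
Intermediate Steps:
T(Z, c) = -893/187 - Z/187 (T(Z, c) = (893 + Z)/(-187) = (893 + Z)*(-1/187) = -893/187 - Z/187)
R(I) = 1
M = -149/11 (M = -893/187 - 1/187*1640 = -893/187 - 1640/187 = -149/11 ≈ -13.545)
-(M/R(1589) + 2717556/(-3390597)) = -(-149/11/1 + 2717556/(-3390597)) = -(-149/11*1 + 2717556*(-1/3390597)) = -(-149/11 - 905852/1130199) = -1*(-178364023/12432189) = 178364023/12432189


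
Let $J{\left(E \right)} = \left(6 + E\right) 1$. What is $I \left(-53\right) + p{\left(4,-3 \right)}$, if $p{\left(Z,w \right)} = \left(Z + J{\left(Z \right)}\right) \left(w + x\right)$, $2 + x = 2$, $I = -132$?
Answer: $6954$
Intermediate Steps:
$x = 0$ ($x = -2 + 2 = 0$)
$J{\left(E \right)} = 6 + E$
$p{\left(Z,w \right)} = w \left(6 + 2 Z\right)$ ($p{\left(Z,w \right)} = \left(Z + \left(6 + Z\right)\right) \left(w + 0\right) = \left(6 + 2 Z\right) w = w \left(6 + 2 Z\right)$)
$I \left(-53\right) + p{\left(4,-3 \right)} = \left(-132\right) \left(-53\right) + 2 \left(-3\right) \left(3 + 4\right) = 6996 + 2 \left(-3\right) 7 = 6996 - 42 = 6954$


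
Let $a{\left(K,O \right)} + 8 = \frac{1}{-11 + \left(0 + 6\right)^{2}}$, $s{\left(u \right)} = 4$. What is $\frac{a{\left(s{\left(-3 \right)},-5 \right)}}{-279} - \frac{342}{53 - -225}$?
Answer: $- \frac{1165064}{969525} \approx -1.2017$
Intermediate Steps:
$a{\left(K,O \right)} = - \frac{199}{25}$ ($a{\left(K,O \right)} = -8 + \frac{1}{-11 + \left(0 + 6\right)^{2}} = -8 + \frac{1}{-11 + 6^{2}} = -8 + \frac{1}{-11 + 36} = -8 + \frac{1}{25} = - \frac{199}{25}$)
$\frac{a{\left(s{\left(-3 \right)},-5 \right)}}{-279} - \frac{342}{53 - -225} = - \frac{199}{25 \left(-279\right)} - \frac{342}{53 - -225} = \left(- \frac{199}{25}\right) \left(- \frac{1}{279}\right) - \frac{342}{53 + 225} = \frac{199}{6975} - \frac{342}{278} = \frac{199}{6975} - \frac{171}{139} = - \frac{1165064}{969525}$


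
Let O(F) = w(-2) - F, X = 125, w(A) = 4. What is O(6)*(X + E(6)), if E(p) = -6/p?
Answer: -248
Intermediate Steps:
O(F) = 4 - F
O(6)*(X + E(6)) = (4 - 1*6)*(125 - 6/6) = (4 - 6)*(125 - 6*⅙) = -2*(125 - 1) = -2*124 = -248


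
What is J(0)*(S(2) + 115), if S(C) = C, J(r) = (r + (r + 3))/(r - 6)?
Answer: -117/2 ≈ -58.500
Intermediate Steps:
J(r) = (3 + 2*r)/(-6 + r) (J(r) = (r + (3 + r))/(-6 + r) = (3 + 2*r)/(-6 + r))
J(0)*(S(2) + 115) = ((3 + 2*0)/(-6 + 0))*(2 + 115) = ((3 + 0)/(-6))*117 = -⅙*3*117 = -½*117 = -117/2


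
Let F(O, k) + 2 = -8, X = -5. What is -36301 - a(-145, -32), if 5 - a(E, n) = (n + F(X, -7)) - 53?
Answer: -36401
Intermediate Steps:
F(O, k) = -10 (F(O, k) = -2 - 8 = -10)
a(E, n) = 68 - n (a(E, n) = 5 - ((n - 10) - 53) = 5 - ((-10 + n) - 53) = 5 - (-63 + n) = 5 + (63 - n) = 68 - n)
-36301 - a(-145, -32) = -36301 - (68 - 1*(-32)) = -36301 - (68 + 32) = -36301 - 1*100 = -36301 - 100 = -36401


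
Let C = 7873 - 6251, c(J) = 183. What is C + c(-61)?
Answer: 1805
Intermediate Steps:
C = 1622
C + c(-61) = 1622 + 183 = 1805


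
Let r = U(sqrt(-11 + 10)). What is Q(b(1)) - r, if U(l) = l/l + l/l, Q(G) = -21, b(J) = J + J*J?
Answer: -23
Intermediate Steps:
b(J) = J + J**2
U(l) = 2 (U(l) = 1 + 1 = 2)
r = 2
Q(b(1)) - r = -21 - 1*2 = -21 - 2 = -23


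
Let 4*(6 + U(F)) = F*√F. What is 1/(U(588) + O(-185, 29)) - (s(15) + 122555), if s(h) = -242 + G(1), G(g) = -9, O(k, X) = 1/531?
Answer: -8942200206384237/73114535963 + 1691766*√3/10444933709 ≈ -1.2230e+5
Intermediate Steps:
O(k, X) = 1/531
s(h) = -251 (s(h) = -242 - 9 = -251)
U(F) = -6 + F^(3/2)/4 (U(F) = -6 + (F*√F)/4 = -6 + F^(3/2)/4)
1/(U(588) + O(-185, 29)) - (s(15) + 122555) = 1/((-6 + 588^(3/2)/4) + 1/531) - (-251 + 122555) = 1/((-6 + (8232*√3)/4) + 1/531) - 1*122304 = 1/((-6 + 2058*√3) + 1/531) - 122304 = 1/(-3185/531 + 2058*√3) - 122304 = -122304 + 1/(-3185/531 + 2058*√3)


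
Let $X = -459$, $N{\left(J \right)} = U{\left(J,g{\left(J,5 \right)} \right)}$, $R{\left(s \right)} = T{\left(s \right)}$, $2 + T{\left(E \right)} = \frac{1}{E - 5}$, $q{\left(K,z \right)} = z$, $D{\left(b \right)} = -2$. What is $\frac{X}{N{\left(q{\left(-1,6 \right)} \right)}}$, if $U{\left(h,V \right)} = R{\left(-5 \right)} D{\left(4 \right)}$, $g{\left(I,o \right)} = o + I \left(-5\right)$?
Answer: $- \frac{765}{7} \approx -109.29$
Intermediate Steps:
$T{\left(E \right)} = -2 + \frac{1}{-5 + E}$ ($T{\left(E \right)} = -2 + \frac{1}{E - 5} = -2 + \frac{1}{-5 + E}$)
$R{\left(s \right)} = \frac{11 - 2 s}{-5 + s}$
$g{\left(I,o \right)} = o - 5 I$
$U{\left(h,V \right)} = \frac{21}{5}$ ($U{\left(h,V \right)} = \frac{11 - -10}{-5 - 5} \left(-2\right) = \frac{11 + 10}{-10} \left(-2\right) = \left(- \frac{1}{10}\right) 21 \left(-2\right) = \left(- \frac{21}{10}\right) \left(-2\right) = \frac{21}{5}$)
$N{\left(J \right)} = \frac{21}{5}$
$\frac{X}{N{\left(q{\left(-1,6 \right)} \right)}} = - \frac{459}{\frac{21}{5}} = \left(-459\right) \frac{5}{21} = - \frac{765}{7}$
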